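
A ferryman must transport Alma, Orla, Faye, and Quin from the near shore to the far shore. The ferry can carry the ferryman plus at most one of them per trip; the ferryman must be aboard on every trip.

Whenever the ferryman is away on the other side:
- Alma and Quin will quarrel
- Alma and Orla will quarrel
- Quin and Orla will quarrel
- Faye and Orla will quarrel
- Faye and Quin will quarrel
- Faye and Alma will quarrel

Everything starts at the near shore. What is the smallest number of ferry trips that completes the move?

Whatever the first load, the items left behind include a forbidden pair without the ferryman. No opening move is safe, so no plan exists.

impossible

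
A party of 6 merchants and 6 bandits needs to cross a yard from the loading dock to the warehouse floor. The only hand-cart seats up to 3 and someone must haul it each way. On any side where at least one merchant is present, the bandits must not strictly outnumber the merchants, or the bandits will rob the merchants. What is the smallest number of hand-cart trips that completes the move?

Following every safe sequence of crossings from the start, the most of the 12 that can be at the warehouse floor as the hand-cart arrives there on crossings 1, 3, 5 is 3, 5, 6 respectively; the best ever achieved is 6 of 12.
From crossing 7 on, no configuration arises that was not already reachable earlier: only 17 distinct safe configurations (who is on which side, and where the hand-cart is) can ever be reached, none of them has everyone across, and every continuation just revisits them. They are: 0 merchants + 0 bandits across (hand-cart back at the start); 0 merchants + 1 bandit across (hand-cart there); 0 merchants + 1 bandit across (hand-cart back at the start); 0 merchants + 2 bandits across (hand-cart there); 0 merchants + 2 bandits across (hand-cart back at the start); 0 merchants + 3 bandits across (hand-cart there); 0 merchants + 3 bandits across (hand-cart back at the start); 0 merchants + 4 bandits across (hand-cart there); 0 merchants + 4 bandits across (hand-cart back at the start); 0 merchants + 5 bandits across (hand-cart there); 0 merchants + 5 bandits across (hand-cart back at the start); 0 merchants + 6 bandits across (hand-cart there); 1 merchant + 1 bandit across (hand-cart there); 1 merchant + 1 bandit across (hand-cart back at the start); 2 merchants + 2 bandits across (hand-cart there); 2 merchants + 2 bandits across (hand-cart back at the start); 3 merchants + 3 bandits across (hand-cart there). So no valid plan exists.

impossible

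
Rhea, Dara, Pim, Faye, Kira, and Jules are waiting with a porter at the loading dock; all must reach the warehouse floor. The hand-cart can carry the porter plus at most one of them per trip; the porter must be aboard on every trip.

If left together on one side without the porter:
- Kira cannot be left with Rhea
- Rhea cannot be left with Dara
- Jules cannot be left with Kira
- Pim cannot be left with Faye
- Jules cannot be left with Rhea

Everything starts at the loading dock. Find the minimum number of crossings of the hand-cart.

Whatever the first load, the items left behind include a forbidden pair without the porter. No opening move is safe, so no plan exists.

impossible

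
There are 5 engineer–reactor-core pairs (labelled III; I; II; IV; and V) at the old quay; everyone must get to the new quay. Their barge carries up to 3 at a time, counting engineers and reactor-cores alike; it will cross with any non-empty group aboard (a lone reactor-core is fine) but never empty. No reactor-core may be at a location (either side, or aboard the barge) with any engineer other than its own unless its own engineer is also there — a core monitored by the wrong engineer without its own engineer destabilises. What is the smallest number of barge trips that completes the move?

Counting alone: each trip to the new quay takes at most 3 across and each return brings at least 1 back, so after t trips out (and t−1 returns) at most 3t − (t−1) of the 10 are across; that first reaches 10 at t = 5, so at least 9 crossings are needed.
The safety rule pushes this higher. Following every safe sequence of crossings, the most of the 10 that can be at the new quay as the barge arrives there on crossing 9 is 9 — never all 10.
So no plan with fewer than 11 crossings exists, and this one achieves 11:
1. engineer III and reactor-core III cross → the new quay.
2. engineer III crosses ← the old quay.
3. reactor-core I, reactor-core II, and reactor-core IV cross → the new quay.
4. reactor-core III crosses ← the old quay.
5. engineer I, engineer II, and engineer IV cross → the new quay.
6. engineer I and reactor-core I cross ← the old quay.
7. engineer I, engineer III, and engineer V cross → the new quay.
8. reactor-core II crosses ← the old quay.
9. reactor-core I and reactor-core III cross → the new quay.
10. reactor-core III crosses ← the old quay.
11. reactor-core II, reactor-core III, and reactor-core V cross → the new quay.

11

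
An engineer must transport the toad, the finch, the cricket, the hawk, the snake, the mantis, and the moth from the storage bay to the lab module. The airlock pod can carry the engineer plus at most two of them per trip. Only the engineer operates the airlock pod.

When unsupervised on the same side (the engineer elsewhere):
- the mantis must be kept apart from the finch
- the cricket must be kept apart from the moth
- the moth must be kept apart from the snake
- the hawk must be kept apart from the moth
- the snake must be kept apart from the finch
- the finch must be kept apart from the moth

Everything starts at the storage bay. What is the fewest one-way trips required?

Counting alone: the engineer can take at most 2 across per trip to the lab module, so moving all 7 needs at least 4 loaded trips out, with a return between consecutive ones — at least 7 crossings.
The safety rule pushes this higher. Following every safe sequence of crossings, the most of the 7 that can be at the lab module as the airlock pod arrives there on crossings 7, 9 is 5, 6 respectively — never all 7.
So no plan with fewer than 11 crossings exists, and this one achieves 11:
1. Engineer goes to the lab module with the finch and the moth.
2. Engineer goes back to the storage bay with the finch.
3. Engineer goes to the lab module with the finch and the toad.
4. Engineer goes back to the storage bay with the finch.
5. Engineer goes to the lab module with the cricket and the finch.
6. Engineer goes back to the storage bay with the moth.
7. Engineer goes to the lab module with the hawk and the snake.
8. Engineer goes back to the storage bay with the finch.
9. Engineer goes to the lab module with the finch and the mantis.
10. Engineer goes back to the storage bay with the finch.
11. Engineer goes to the lab module with the finch and the moth.

11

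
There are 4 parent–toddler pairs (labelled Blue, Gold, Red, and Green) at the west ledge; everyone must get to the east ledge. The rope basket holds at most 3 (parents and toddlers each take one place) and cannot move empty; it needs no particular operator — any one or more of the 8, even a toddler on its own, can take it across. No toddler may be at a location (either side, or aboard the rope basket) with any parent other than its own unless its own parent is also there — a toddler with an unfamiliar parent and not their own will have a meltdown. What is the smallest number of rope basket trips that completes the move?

Counting alone: each trip to the east ledge takes at most 3 across and each return brings at least 1 back, so after t trips out (and t−1 returns) at most 3t − (t−1) of the 8 are across; that first reaches 8 at t = 4, so at least 7 crossings are needed.
The safety rule pushes this higher. Following every safe sequence of crossings, the most of the 8 that can be at the east ledge as the rope basket arrives there on crossing 7 is 7 — never all 8.
So no plan with fewer than 9 crossings exists, and this one achieves 9:
1. parent Blue and toddler Blue cross → the east ledge.
2. parent Blue crosses ← the west ledge.
3. parent Blue, parent Gold, and toddler Gold cross → the east ledge.
4. parent Blue and toddler Blue cross ← the west ledge.
5. parent Blue, parent Green, and parent Red cross → the east ledge.
6. toddler Gold crosses ← the west ledge.
7. toddler Blue and toddler Gold cross → the east ledge.
8. toddler Blue crosses ← the west ledge.
9. toddler Blue, toddler Green, and toddler Red cross → the east ledge.

9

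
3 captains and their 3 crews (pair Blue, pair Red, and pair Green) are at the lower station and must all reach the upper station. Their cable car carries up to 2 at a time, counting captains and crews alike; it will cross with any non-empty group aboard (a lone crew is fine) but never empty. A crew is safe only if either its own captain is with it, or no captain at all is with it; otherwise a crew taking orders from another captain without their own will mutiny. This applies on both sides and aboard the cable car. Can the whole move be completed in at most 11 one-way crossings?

Yes

Yes — this plan uses 11 crossings (≤ 11):
1. captain Blue and crew Blue cross → the upper station.
2. captain Blue crosses ← the lower station.
3. crew Green and crew Red cross → the upper station.
4. crew Blue crosses ← the lower station.
5. captain Green and captain Red cross → the upper station.
6. captain Red and crew Red cross ← the lower station.
7. captain Blue and captain Red cross → the upper station.
8. crew Green crosses ← the lower station.
9. crew Blue and crew Red cross → the upper station.
10. captain Green crosses ← the lower station.
11. captain Green and crew Green cross → the upper station.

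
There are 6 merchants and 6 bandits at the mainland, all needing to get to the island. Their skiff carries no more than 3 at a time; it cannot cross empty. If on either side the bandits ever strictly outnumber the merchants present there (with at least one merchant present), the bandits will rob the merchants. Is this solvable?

No

Following every safe sequence of crossings from the start, the most of the 12 that can be at the island as the skiff arrives there on crossings 1, 3, 5 is 3, 5, 6 respectively; the best ever achieved is 6 of 12.
From crossing 7 on, no configuration arises that was not already reachable earlier: only 17 distinct safe configurations (who is on which side, and where the skiff is) can ever be reached, none of them has everyone across, and every continuation just revisits them. They are: 0 merchants + 0 bandits across (skiff back at the start); 0 merchants + 1 bandit across (skiff there); 0 merchants + 1 bandit across (skiff back at the start); 0 merchants + 2 bandits across (skiff there); 0 merchants + 2 bandits across (skiff back at the start); 0 merchants + 3 bandits across (skiff there); 0 merchants + 3 bandits across (skiff back at the start); 0 merchants + 4 bandits across (skiff there); 0 merchants + 4 bandits across (skiff back at the start); 0 merchants + 5 bandits across (skiff there); 0 merchants + 5 bandits across (skiff back at the start); 0 merchants + 6 bandits across (skiff there); 1 merchant + 1 bandit across (skiff there); 1 merchant + 1 bandit across (skiff back at the start); 2 merchants + 2 bandits across (skiff there); 2 merchants + 2 bandits across (skiff back at the start); 3 merchants + 3 bandits across (skiff there). So no valid plan exists.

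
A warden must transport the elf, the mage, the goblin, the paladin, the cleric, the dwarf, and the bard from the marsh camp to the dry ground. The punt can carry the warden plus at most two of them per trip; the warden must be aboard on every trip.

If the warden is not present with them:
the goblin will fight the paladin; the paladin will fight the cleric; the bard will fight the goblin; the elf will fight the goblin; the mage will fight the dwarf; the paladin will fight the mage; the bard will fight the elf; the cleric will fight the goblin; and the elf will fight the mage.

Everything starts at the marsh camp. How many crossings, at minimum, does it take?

Whatever the first load, the items left behind include a forbidden pair without the warden. No opening move is safe, so no plan exists.

impossible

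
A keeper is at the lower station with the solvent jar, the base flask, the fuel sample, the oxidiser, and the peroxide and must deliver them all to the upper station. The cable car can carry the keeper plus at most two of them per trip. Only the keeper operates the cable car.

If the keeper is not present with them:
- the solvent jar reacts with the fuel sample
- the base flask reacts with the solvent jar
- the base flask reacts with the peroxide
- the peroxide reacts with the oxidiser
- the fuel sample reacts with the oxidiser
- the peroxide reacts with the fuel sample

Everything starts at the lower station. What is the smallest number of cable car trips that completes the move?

Whatever the first load, the items left behind include a forbidden pair without the keeper. No opening move is safe, so no plan exists.

impossible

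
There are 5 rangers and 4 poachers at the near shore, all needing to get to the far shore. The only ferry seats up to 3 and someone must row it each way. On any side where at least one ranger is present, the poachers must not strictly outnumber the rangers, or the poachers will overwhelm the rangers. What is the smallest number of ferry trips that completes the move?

Counting alone: each trip to the far shore takes at most 3 across and each return brings at least 1 back, so after t trips out (and t−1 returns) at most 3t − (t−1) of the 9 are across; that first reaches 9 at t = 4, so at least 7 crossings are needed.
The plan below uses exactly 7 crossings, so it is optimal:
1. 3 poachers → the far shore.  (the near shore: 5R 1P; the far shore: 0R 3P)
2. 1 poacher ← the near shore.  (the near shore: 5R 2P; the far shore: 0R 2P)
3. 3 rangers → the far shore.  (the near shore: 2R 2P; the far shore: 3R 2P)
4. 1 ranger ← the near shore.  (the near shore: 3R 2P; the far shore: 2R 2P)
5. 2 rangers and 1 poacher → the far shore.  (the near shore: 1R 1P; the far shore: 4R 3P)
6. 1 ranger ← the near shore.  (the near shore: 2R 1P; the far shore: 3R 3P)
7. 2 rangers and 1 poacher → the far shore.  (the near shore: 0R 0P; the far shore: 5R 4P)

7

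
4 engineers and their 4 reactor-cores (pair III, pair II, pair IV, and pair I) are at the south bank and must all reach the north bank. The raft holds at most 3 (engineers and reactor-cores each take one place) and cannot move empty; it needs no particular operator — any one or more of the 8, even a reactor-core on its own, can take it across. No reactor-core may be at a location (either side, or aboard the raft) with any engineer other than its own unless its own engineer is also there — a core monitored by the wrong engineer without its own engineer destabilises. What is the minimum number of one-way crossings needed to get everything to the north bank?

9

Counting alone: each trip to the north bank takes at most 3 across and each return brings at least 1 back, so after t trips out (and t−1 returns) at most 3t − (t−1) of the 8 are across; that first reaches 8 at t = 4, so at least 7 crossings are needed.
The safety rule pushes this higher. Following every safe sequence of crossings, the most of the 8 that can be at the north bank as the raft arrives there on crossing 7 is 7 — never all 8.
So no plan with fewer than 9 crossings exists, and this one achieves 9:
1. engineer III and reactor-core III cross → the north bank.
2. engineer III crosses ← the south bank.
3. engineer II, engineer III, and reactor-core II cross → the north bank.
4. engineer III and reactor-core III cross ← the south bank.
5. engineer I, engineer III, and engineer IV cross → the north bank.
6. reactor-core II crosses ← the south bank.
7. reactor-core II and reactor-core III cross → the north bank.
8. reactor-core III crosses ← the south bank.
9. reactor-core I, reactor-core III, and reactor-core IV cross → the north bank.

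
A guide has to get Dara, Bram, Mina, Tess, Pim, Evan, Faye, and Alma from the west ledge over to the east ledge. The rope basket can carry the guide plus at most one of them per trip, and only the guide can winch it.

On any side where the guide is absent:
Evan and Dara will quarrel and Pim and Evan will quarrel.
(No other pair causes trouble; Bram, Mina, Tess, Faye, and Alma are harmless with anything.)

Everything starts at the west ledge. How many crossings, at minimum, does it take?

17

Counting alone: the guide can take at most 1 across per trip to the east ledge, so moving all 8 needs at least 8 loaded trips out, with a return between consecutive ones — at least 15 crossings.
The safety rule pushes this higher. Following every safe sequence of crossings, the most of the 8 that can be at the east ledge as the rope basket arrives there on crossing 15 is 7 — never all 8.
So no plan with fewer than 17 crossings exists, and this one achieves 17:
1. Guide goes to the east ledge with Evan.  [the west ledge: Alma, Bram, Dara, Faye, Mina, Pim, Tess | the east ledge: Evan]
2. Guide goes back to the west ledge alone.  [the west ledge: Alma, Bram, Dara, Faye, Mina, Pim, Tess | the east ledge: Evan]
3. Guide goes to the east ledge with Dara.  [the west ledge: Alma, Bram, Faye, Mina, Pim, Tess | the east ledge: Dara, Evan]
4. Guide goes back to the west ledge with Evan.  [the west ledge: Alma, Bram, Evan, Faye, Mina, Pim, Tess | the east ledge: Dara]
5. Guide goes to the east ledge with Pim.  [the west ledge: Alma, Bram, Evan, Faye, Mina, Tess | the east ledge: Dara, Pim]
6. Guide goes back to the west ledge alone.  [the west ledge: Alma, Bram, Evan, Faye, Mina, Tess | the east ledge: Dara, Pim]
7. Guide goes to the east ledge with Bram.  [the west ledge: Alma, Evan, Faye, Mina, Tess | the east ledge: Bram, Dara, Pim]
8. Guide goes back to the west ledge alone.  [the west ledge: Alma, Evan, Faye, Mina, Tess | the east ledge: Bram, Dara, Pim]
9. Guide goes to the east ledge with Mina.  [the west ledge: Alma, Evan, Faye, Tess | the east ledge: Bram, Dara, Mina, Pim]
10. Guide goes back to the west ledge alone.  [the west ledge: Alma, Evan, Faye, Tess | the east ledge: Bram, Dara, Mina, Pim]
11. Guide goes to the east ledge with Tess.  [the west ledge: Alma, Evan, Faye | the east ledge: Bram, Dara, Mina, Pim, Tess]
12. Guide goes back to the west ledge alone.  [the west ledge: Alma, Evan, Faye | the east ledge: Bram, Dara, Mina, Pim, Tess]
13. Guide goes to the east ledge with Faye.  [the west ledge: Alma, Evan | the east ledge: Bram, Dara, Faye, Mina, Pim, Tess]
14. Guide goes back to the west ledge alone.  [the west ledge: Alma, Evan | the east ledge: Bram, Dara, Faye, Mina, Pim, Tess]
15. Guide goes to the east ledge with Alma.  [the west ledge: Evan | the east ledge: Alma, Bram, Dara, Faye, Mina, Pim, Tess]
16. Guide goes back to the west ledge alone.  [the west ledge: Evan | the east ledge: Alma, Bram, Dara, Faye, Mina, Pim, Tess]
17. Guide goes to the east ledge with Evan.  [the west ledge: — | the east ledge: Alma, Bram, Dara, Evan, Faye, Mina, Pim, Tess]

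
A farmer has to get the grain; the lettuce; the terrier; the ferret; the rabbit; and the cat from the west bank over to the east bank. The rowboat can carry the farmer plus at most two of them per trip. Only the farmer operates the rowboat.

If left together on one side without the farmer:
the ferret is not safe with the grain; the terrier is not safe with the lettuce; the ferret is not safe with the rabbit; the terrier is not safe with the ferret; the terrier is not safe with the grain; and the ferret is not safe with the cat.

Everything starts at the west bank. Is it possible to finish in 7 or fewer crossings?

No

Counting alone: the farmer can take at most 2 across per trip to the east bank, so moving all 6 needs at least 3 loaded trips out, with a return between consecutive ones — at least 5 crossings.
The safety rule pushes this higher. Following every safe sequence of crossings, the most of the 6 that can be at the east bank as the rowboat arrives there on crossings 5, 7 is 4, 5 respectively — never all 6.
So the move cannot be finished within 7 crossings. (The shortest complete plan takes 9:)
1. Farmer goes to the east bank with the ferret and the terrier.
2. Farmer goes back to the west bank with the terrier.
3. Farmer goes to the east bank with the grain and the lettuce.
4. Farmer goes back to the west bank with the grain.
5. Farmer goes to the east bank with the grain and the rabbit.
6. Farmer goes back to the west bank with the ferret.
7. Farmer goes to the east bank with the cat and the terrier.
8. Farmer goes back to the west bank with the terrier.
9. Farmer goes to the east bank with the ferret and the terrier.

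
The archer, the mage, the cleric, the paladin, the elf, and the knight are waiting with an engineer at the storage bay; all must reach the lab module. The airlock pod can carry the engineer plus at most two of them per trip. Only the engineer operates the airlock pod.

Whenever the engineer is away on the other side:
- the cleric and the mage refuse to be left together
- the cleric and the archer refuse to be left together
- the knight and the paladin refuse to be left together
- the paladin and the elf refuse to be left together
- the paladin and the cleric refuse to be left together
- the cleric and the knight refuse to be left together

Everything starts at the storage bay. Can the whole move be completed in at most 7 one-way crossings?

Counting alone: the engineer can take at most 2 across per trip to the lab module, so moving all 6 needs at least 3 loaded trips out, with a return between consecutive ones — at least 5 crossings.
The safety rule pushes this higher. Following every safe sequence of crossings, the most of the 6 that can be at the lab module as the airlock pod arrives there on crossings 5, 7 is 4, 5 respectively — never all 6.
So the move cannot be finished within 7 crossings. (The shortest complete plan takes 9:)
1. Engineer goes to the lab module with the cleric and the paladin.
2. Engineer goes back to the storage bay with the cleric.
3. Engineer goes to the lab module with the archer and the cleric.
4. Engineer goes back to the storage bay with the cleric.
5. Engineer goes to the lab module with the cleric and the mage.
6. Engineer goes back to the storage bay with the cleric.
7. Engineer goes to the lab module with the elf and the knight.
8. Engineer goes back to the storage bay with the paladin.
9. Engineer goes to the lab module with the cleric and the paladin.

No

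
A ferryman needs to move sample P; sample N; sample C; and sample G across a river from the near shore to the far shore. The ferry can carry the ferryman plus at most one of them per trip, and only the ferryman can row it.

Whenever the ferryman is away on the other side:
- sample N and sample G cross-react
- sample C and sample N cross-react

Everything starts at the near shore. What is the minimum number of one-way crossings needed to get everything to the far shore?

9

Counting alone: the ferryman can take at most 1 across per trip to the far shore, so moving all 4 needs at least 4 loaded trips out, with a return between consecutive ones — at least 7 crossings.
The safety rule pushes this higher. Following every safe sequence of crossings, the most of the 4 that can be at the far shore as the ferry arrives there on crossing 7 is 3 — never all 4.
So no plan with fewer than 9 crossings exists, and this one achieves 9:
1. Ferryman goes to the far shore with sample N.
2. Ferryman goes back to the near shore alone.
3. Ferryman goes to the far shore with sample P.
4. Ferryman goes back to the near shore alone.
5. Ferryman goes to the far shore with sample C.
6. Ferryman goes back to the near shore with sample N.
7. Ferryman goes to the far shore with sample G.
8. Ferryman goes back to the near shore alone.
9. Ferryman goes to the far shore with sample N.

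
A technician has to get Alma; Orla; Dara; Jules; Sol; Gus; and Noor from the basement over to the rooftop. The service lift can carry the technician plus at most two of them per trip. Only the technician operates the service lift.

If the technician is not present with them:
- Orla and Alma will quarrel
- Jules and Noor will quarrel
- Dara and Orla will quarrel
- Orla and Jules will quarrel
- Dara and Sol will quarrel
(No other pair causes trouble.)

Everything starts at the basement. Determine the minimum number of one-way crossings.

impossible

Whatever the first load, the items left behind include a forbidden pair without the technician. No opening move is safe, so no plan exists.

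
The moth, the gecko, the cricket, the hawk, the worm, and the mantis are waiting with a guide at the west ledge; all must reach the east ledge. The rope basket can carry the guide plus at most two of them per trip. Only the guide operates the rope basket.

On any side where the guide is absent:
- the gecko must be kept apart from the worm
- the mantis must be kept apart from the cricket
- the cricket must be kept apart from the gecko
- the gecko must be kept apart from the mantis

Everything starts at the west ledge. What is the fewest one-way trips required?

Counting alone: the guide can take at most 2 across per trip to the east ledge, so moving all 6 needs at least 3 loaded trips out, with a return between consecutive ones — at least 5 crossings.
The safety rule pushes this higher. Following every safe sequence of crossings, the most of the 6 that can be at the east ledge as the rope basket arrives there on crossings 5, 7 is 4, 5 respectively — never all 6.
So no plan with fewer than 9 crossings exists, and this one achieves 9:
1. Guide goes to the east ledge with the cricket and the gecko.  [the west ledge: the hawk, the mantis, the moth, the worm | the east ledge: the cricket, the gecko]
2. Guide goes back to the west ledge with the gecko.  [the west ledge: the gecko, the hawk, the mantis, the moth, the worm | the east ledge: the cricket]
3. Guide goes to the east ledge with the gecko and the moth.  [the west ledge: the hawk, the mantis, the worm | the east ledge: the cricket, the gecko, the moth]
4. Guide goes back to the west ledge with the gecko.  [the west ledge: the gecko, the hawk, the mantis, the worm | the east ledge: the cricket, the moth]
5. Guide goes to the east ledge with the gecko and the hawk.  [the west ledge: the mantis, the worm | the east ledge: the cricket, the gecko, the hawk, the moth]
6. Guide goes back to the west ledge with the gecko.  [the west ledge: the gecko, the mantis, the worm | the east ledge: the cricket, the hawk, the moth]
7. Guide goes to the east ledge with the gecko and the worm.  [the west ledge: the mantis | the east ledge: the cricket, the gecko, the hawk, the moth, the worm]
8. Guide goes back to the west ledge with the gecko.  [the west ledge: the gecko, the mantis | the east ledge: the cricket, the hawk, the moth, the worm]
9. Guide goes to the east ledge with the gecko and the mantis.  [the west ledge: — | the east ledge: the cricket, the gecko, the hawk, the mantis, the moth, the worm]

9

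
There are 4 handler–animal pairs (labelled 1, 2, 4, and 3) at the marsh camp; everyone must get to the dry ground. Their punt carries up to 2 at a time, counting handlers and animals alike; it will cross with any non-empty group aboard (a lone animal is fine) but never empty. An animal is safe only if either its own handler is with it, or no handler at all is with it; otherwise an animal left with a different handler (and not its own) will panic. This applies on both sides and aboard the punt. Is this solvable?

No

Following every safe sequence of crossings from the start, the most of the 8 that can be at the dry ground as the punt arrives there on crossings 1, 3, 5 is 2, 3, 4 respectively; the best ever achieved is 4 of 8.
From crossing 7 on, no configuration arises that was not already reachable earlier: only 44 distinct safe configurations (who is on which side, and where the punt is) can ever be reached, none of them has everyone across, and every continuation just revisits them. So no valid plan exists.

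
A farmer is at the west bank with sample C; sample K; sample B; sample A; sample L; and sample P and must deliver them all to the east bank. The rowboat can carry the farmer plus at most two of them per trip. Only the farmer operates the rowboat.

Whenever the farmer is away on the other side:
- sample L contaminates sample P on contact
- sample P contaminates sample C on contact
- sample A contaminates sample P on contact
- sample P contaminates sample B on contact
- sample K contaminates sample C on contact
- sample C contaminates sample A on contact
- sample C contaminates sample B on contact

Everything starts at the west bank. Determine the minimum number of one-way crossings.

Counting alone: the farmer can take at most 2 across per trip to the east bank, so moving all 6 needs at least 3 loaded trips out, with a return between consecutive ones — at least 5 crossings.
The safety rule pushes this higher. Following every safe sequence of crossings, the most of the 6 that can be at the east bank as the rowboat arrives there on crossings 5, 7 is 4, 5 respectively — never all 6.
So no plan with fewer than 9 crossings exists, and this one achieves 9:
1. Farmer goes to the east bank with sample C and sample P.  [the west bank: sample A, sample B, sample K, sample L | the east bank: sample C, sample P]
2. Farmer goes back to the west bank with sample C.  [the west bank: sample A, sample B, sample C, sample K, sample L | the east bank: sample P]
3. Farmer goes to the east bank with sample C and sample K.  [the west bank: sample A, sample B, sample L | the east bank: sample C, sample K, sample P]
4. Farmer goes back to the west bank with sample C.  [the west bank: sample A, sample B, sample C, sample L | the east bank: sample K, sample P]
5. Farmer goes to the east bank with sample A and sample B.  [the west bank: sample C, sample L | the east bank: sample A, sample B, sample K, sample P]
6. Farmer goes back to the west bank with sample P.  [the west bank: sample C, sample L, sample P | the east bank: sample A, sample B, sample K]
7. Farmer goes to the east bank with sample C and sample L.  [the west bank: sample P | the east bank: sample A, sample B, sample C, sample K, sample L]
8. Farmer goes back to the west bank with sample C.  [the west bank: sample C, sample P | the east bank: sample A, sample B, sample K, sample L]
9. Farmer goes to the east bank with sample C and sample P.  [the west bank: — | the east bank: sample A, sample B, sample C, sample K, sample L, sample P]

9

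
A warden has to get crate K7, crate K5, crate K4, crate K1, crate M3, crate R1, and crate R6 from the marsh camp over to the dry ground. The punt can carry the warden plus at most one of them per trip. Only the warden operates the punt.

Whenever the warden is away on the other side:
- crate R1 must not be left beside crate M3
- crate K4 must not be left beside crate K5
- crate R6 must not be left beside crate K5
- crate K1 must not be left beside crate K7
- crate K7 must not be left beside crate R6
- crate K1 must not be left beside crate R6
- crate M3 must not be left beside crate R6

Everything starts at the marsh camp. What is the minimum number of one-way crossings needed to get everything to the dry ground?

impossible

Whatever the first load, the items left behind include a forbidden pair without the warden. No opening move is safe, so no plan exists.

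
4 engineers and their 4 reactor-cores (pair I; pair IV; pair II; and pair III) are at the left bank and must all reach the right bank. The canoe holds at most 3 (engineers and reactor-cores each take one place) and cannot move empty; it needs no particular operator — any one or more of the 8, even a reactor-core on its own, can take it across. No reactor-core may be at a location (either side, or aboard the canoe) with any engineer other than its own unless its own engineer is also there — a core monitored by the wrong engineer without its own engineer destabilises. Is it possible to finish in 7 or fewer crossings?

Counting alone: each trip to the right bank takes at most 3 across and each return brings at least 1 back, so after t trips out (and t−1 returns) at most 3t − (t−1) of the 8 are across; that first reaches 8 at t = 4, so at least 7 crossings are needed.
The safety rule pushes this higher. Following every safe sequence of crossings, the most of the 8 that can be at the right bank as the canoe arrives there on crossing 7 is 7 — never all 8.
So the move cannot be finished within 7 crossings. (The shortest complete plan takes 9:)
1. engineer I and reactor-core I cross → the right bank.
2. engineer I crosses ← the left bank.
3. engineer I, engineer IV, and reactor-core IV cross → the right bank.
4. engineer I and reactor-core I cross ← the left bank.
5. engineer I, engineer II, and engineer III cross → the right bank.
6. reactor-core IV crosses ← the left bank.
7. reactor-core I and reactor-core IV cross → the right bank.
8. reactor-core I crosses ← the left bank.
9. reactor-core I, reactor-core II, and reactor-core III cross → the right bank.

No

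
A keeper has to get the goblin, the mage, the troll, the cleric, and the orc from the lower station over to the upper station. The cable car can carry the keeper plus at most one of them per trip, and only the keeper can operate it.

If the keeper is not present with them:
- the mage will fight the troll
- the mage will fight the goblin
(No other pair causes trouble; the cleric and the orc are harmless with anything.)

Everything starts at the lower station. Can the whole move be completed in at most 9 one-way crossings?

Counting alone: the keeper can take at most 1 across per trip to the upper station, so moving all 5 needs at least 5 loaded trips out, with a return between consecutive ones — at least 9 crossings.
The safety rule pushes this higher. Following every safe sequence of crossings, the most of the 5 that can be at the upper station as the cable car arrives there on crossing 9 is 4 — never all 5.
So the move cannot be finished within 9 crossings. (The shortest complete plan takes 11:)
1. Keeper goes to the upper station with the mage.
2. Keeper goes back to the lower station alone.
3. Keeper goes to the upper station with the goblin.
4. Keeper goes back to the lower station with the mage.
5. Keeper goes to the upper station with the troll.
6. Keeper goes back to the lower station alone.
7. Keeper goes to the upper station with the cleric.
8. Keeper goes back to the lower station alone.
9. Keeper goes to the upper station with the orc.
10. Keeper goes back to the lower station alone.
11. Keeper goes to the upper station with the mage.

No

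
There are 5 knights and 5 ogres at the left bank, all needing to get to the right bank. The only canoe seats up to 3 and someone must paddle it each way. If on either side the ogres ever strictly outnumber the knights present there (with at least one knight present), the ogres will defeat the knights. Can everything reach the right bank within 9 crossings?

Counting alone: each trip to the right bank takes at most 3 across and each return brings at least 1 back, so after t trips out (and t−1 returns) at most 3t − (t−1) of the 10 are across; that first reaches 10 at t = 5, so at least 9 crossings are needed.
The safety rule pushes this higher. Following every safe sequence of crossings, the most of the 10 that can be at the right bank as the canoe arrives there on crossing 9 is 9 — never all 10.
So the move cannot be finished within 9 crossings. (The shortest complete plan takes 11:)
1. 2 ogres → the right bank.  (the left bank: 5K 3O; the right bank: 0K 2O)
2. 1 ogre ← the left bank.  (the left bank: 5K 4O; the right bank: 0K 1O)
3. 3 ogres → the right bank.  (the left bank: 5K 1O; the right bank: 0K 4O)
4. 1 ogre ← the left bank.  (the left bank: 5K 2O; the right bank: 0K 3O)
5. 3 knights → the right bank.  (the left bank: 2K 2O; the right bank: 3K 3O)
6. 1 knight and 1 ogre ← the left bank.  (the left bank: 3K 3O; the right bank: 2K 2O)
7. 3 knights → the right bank.  (the left bank: 0K 3O; the right bank: 5K 2O)
8. 1 ogre ← the left bank.  (the left bank: 0K 4O; the right bank: 5K 1O)
9. 2 ogres → the right bank.  (the left bank: 0K 2O; the right bank: 5K 3O)
10. 1 ogre ← the left bank.  (the left bank: 0K 3O; the right bank: 5K 2O)
11. 3 ogres → the right bank.  (the left bank: 0K 0O; the right bank: 5K 5O)

No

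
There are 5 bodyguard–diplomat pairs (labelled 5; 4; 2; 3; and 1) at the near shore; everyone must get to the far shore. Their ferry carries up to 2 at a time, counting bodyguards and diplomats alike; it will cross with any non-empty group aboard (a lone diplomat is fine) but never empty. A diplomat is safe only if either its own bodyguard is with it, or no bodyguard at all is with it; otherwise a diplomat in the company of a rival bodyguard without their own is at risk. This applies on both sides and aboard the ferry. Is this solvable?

No

Following every safe sequence of crossings from the start, the most of the 10 that can be at the far shore as the ferry arrives there on crossings 1, 3, 5, 7 is 2, 3, 4, 5 respectively; the best ever achieved is 5 of 10.
From crossing 9 on, no configuration arises that was not already reachable earlier: only 82 distinct safe configurations (who is on which side, and where the ferry is) can ever be reached, none of them has everyone across, and every continuation just revisits them. So no valid plan exists.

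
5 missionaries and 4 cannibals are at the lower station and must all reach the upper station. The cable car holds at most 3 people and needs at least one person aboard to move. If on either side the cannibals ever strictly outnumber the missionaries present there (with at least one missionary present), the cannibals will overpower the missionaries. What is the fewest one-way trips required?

Counting alone: each trip to the upper station takes at most 3 across and each return brings at least 1 back, so after t trips out (and t−1 returns) at most 3t − (t−1) of the 9 are across; that first reaches 9 at t = 4, so at least 7 crossings are needed.
The plan below uses exactly 7 crossings, so it is optimal:
1. 3 cannibals → the upper station.  (the lower station: 5M 1C; the upper station: 0M 3C)
2. 1 cannibal ← the lower station.  (the lower station: 5M 2C; the upper station: 0M 2C)
3. 3 missionaries → the upper station.  (the lower station: 2M 2C; the upper station: 3M 2C)
4. 1 missionary ← the lower station.  (the lower station: 3M 2C; the upper station: 2M 2C)
5. 2 missionaries and 1 cannibal → the upper station.  (the lower station: 1M 1C; the upper station: 4M 3C)
6. 1 missionary ← the lower station.  (the lower station: 2M 1C; the upper station: 3M 3C)
7. 2 missionaries and 1 cannibal → the upper station.  (the lower station: 0M 0C; the upper station: 5M 4C)

7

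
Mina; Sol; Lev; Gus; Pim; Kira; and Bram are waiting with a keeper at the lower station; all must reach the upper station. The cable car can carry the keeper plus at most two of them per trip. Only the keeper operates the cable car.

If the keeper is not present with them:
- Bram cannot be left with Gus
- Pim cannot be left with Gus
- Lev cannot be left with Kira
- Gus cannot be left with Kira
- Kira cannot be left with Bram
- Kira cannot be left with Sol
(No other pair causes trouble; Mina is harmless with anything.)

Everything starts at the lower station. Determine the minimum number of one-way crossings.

11

Counting alone: the keeper can take at most 2 across per trip to the upper station, so moving all 7 needs at least 4 loaded trips out, with a return between consecutive ones — at least 7 crossings.
The safety rule pushes this higher. Following every safe sequence of crossings, the most of the 7 that can be at the upper station as the cable car arrives there on crossings 7, 9 is 5, 6 respectively — never all 7.
So no plan with fewer than 11 crossings exists, and this one achieves 11:
1. Keeper goes to the upper station with Gus and Kira.
2. Keeper goes back to the lower station with Gus.
3. Keeper goes to the upper station with Gus and Mina.
4. Keeper goes back to the lower station with Gus.
5. Keeper goes to the upper station with Gus and Sol.
6. Keeper goes back to the lower station with Kira.
7. Keeper goes to the upper station with Kira and Lev.
8. Keeper goes back to the lower station with Kira.
9. Keeper goes to the upper station with Bram and Pim.
10. Keeper goes back to the lower station with Gus.
11. Keeper goes to the upper station with Gus and Kira.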